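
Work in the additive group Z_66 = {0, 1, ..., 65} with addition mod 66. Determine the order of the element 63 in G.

In Z_66, the order of an element a is n/gcd(a, n).
gcd(63, 66) = 3, so |⟨63⟩| = 66/3 = 22.

22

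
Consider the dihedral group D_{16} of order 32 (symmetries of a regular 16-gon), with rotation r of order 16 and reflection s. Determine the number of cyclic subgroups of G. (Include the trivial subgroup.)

21

A cyclic subgroup of order d is generated by each of its φ(d) elements of order d, so the cyclic subgroups of order d number (#elements of order d)/φ(d).
Cyclic subgroups by order — order 1: 1; order 2: 17; order 4: 1; order 8: 1; order 16: 1.
Total: 21.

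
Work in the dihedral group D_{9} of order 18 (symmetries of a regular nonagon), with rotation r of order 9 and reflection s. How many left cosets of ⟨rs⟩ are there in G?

|⟨rs⟩| = 2 and |G| = 18.
By Lagrange, [G : H] = |G|/|H| = 18/2 = 9.

9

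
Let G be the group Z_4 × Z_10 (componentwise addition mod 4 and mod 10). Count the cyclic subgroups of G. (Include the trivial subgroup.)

12

Each element a generates a cyclic subgroup ⟨a⟩; distinct elements may generate the same one (a cyclic group of order d has φ(d) generators).
Cyclic subgroups by order — order 1: 1; order 2: 3; order 4: 2; order 5: 1; order 10: 3; order 20: 2.
Total: 12.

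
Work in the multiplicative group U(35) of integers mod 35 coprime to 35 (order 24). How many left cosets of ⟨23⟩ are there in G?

|⟨23⟩| = 12 and |G| = 24.
By Lagrange, [G : H] = |G|/|H| = 24/12 = 2.

2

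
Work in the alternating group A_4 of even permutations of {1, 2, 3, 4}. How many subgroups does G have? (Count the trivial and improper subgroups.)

|G| = 12, so by Lagrange every subgroup order divides 12. Divisors: 1, 2, 3, 4, 6, 12.
Subgroups by order — order 1: 1; order 2: 3; order 3: 4; order 4: 1; order 6: 0; order 12: 1.
Total: 1 + 3 + 4 + 1 + 0 + 1 = 10.

10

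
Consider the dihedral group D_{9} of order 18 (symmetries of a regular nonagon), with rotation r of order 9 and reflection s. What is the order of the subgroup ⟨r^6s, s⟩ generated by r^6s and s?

6

|⟨r^6s⟩| = 2 and |⟨s⟩| = 2, so |H| is a multiple of lcm(2, 2) = 2 and divides |G| = 18.
Closing under the operation: H = {e, r^3, r^6, s, r^3s, r^6s}, so |H| = 6.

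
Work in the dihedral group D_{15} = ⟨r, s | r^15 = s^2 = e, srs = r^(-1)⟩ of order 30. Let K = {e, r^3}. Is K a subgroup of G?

No

r^3 ∈ K but its inverse r^12 ∉ K, so K is not a subgroup.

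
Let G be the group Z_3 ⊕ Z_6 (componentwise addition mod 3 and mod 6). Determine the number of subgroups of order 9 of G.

|G| = 18 and 9 | 18, so subgroups of order 9 are possible by Lagrange.
The subgroups of order 9 are: {(0,0), (0,2), (0,4), (1,0), (1,2), (1,4), (2,0), (2,2), (2,4)}.
So G has 1 subgroup of order 9.

1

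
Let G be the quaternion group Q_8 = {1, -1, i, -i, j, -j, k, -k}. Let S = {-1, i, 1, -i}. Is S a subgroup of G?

Yes

|S| = 4 divides |G| = 8, consistent with Lagrange.
S contains the identity, every element's inverse is in S, and S is closed under ·: it is a subgroup.
In fact S = ⟨-i⟩.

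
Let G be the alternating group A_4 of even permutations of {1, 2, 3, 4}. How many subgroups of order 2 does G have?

|G| = 12 and 2 | 12, so subgroups of order 2 are possible by Lagrange.
The subgroups of order 2 are: {e, (1 2)(3 4)}; {e, (1 3)(2 4)}; {e, (1 4)(2 3)}.
So G has 3 subgroups of order 2.

3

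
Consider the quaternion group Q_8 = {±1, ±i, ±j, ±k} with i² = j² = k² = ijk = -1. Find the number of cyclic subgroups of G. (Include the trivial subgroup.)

5

A cyclic subgroup of order d is generated by each of its φ(d) elements of order d, so the cyclic subgroups of order d number (#elements of order d)/φ(d).
Cyclic subgroups by order — order 1: 1; order 2: 1; order 4: 3.
Total: 5.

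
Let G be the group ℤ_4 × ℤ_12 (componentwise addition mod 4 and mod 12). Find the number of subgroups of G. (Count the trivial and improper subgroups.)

30

|G| = 48, so by Lagrange every subgroup order divides 48. Divisors: 1, 2, 3, 4, 6, 8, 12, 16, 24, 48.
Subgroups by order — order 1: 1; order 2: 3; order 3: 1; order 4: 7; order 6: 3; order 8: 3; order 12: 7; order 16: 1; order 24: 3; order 48: 1.
Total: 1 + 3 + 1 + 7 + 3 + 3 + 7 + 1 + 3 + 1 = 30.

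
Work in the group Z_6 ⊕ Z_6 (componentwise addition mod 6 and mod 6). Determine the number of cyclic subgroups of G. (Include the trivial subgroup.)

A cyclic subgroup of order d is generated by each of its φ(d) elements of order d, so the cyclic subgroups of order d number (#elements of order d)/φ(d).
Cyclic subgroups by order — order 1: 1; order 2: 3; order 3: 4; order 6: 12.
Total: 20.

20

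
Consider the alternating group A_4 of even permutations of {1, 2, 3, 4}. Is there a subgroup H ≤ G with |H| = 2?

2 | 12. A subgroup of order 2 is {e, (1 2)(3 4)}.

Yes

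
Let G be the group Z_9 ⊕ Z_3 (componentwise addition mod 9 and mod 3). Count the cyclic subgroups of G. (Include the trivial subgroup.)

8

Each element a generates a cyclic subgroup ⟨a⟩; distinct elements may generate the same one (a cyclic group of order d has φ(d) generators).
Cyclic subgroups by order — order 1: 1; order 3: 4; order 9: 3.
Total: 8.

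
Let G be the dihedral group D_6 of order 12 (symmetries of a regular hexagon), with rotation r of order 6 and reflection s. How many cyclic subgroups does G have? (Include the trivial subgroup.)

10

A cyclic subgroup of order d is generated by each of its φ(d) elements of order d, so the cyclic subgroups of order d number (#elements of order d)/φ(d).
Cyclic subgroups by order — order 1: 1; order 2: 7; order 3: 1; order 6: 1.
Total: 10.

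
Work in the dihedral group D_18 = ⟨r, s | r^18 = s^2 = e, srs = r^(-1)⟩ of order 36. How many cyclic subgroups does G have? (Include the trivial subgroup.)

24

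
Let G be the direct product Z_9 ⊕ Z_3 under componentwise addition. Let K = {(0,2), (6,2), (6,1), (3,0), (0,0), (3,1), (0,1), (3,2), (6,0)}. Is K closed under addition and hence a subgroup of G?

|K| = 9 divides |G| = 27, consistent with Lagrange.
K contains the identity, every element's inverse is in K, and K is closed under +: it is a subgroup.

Yes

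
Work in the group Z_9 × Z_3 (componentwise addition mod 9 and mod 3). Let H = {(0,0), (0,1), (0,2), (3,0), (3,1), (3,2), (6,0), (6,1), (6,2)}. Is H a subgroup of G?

Yes

|H| = 9 divides |G| = 27, consistent with Lagrange.
H contains the identity, every element's inverse is in H, and H is closed under +: it is a subgroup.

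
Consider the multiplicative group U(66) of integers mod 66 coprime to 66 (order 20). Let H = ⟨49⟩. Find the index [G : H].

|⟨49⟩| = 5 and |G| = 20.
By Lagrange, [G : H] = |G|/|H| = 20/5 = 4.

4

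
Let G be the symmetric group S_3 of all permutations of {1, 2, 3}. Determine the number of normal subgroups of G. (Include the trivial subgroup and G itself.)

3

G has 6 subgroups. Checking conjugation-invariance by order — order 1: 1/1 normal; order 2: 0/3 normal; order 3: 1/1 normal; order 6: 1/1 normal.
Total normal subgroups: 3.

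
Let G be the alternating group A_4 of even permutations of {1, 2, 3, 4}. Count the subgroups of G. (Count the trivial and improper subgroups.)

|G| = 12, so by Lagrange every subgroup order divides 12. Divisors: 1, 2, 3, 4, 6, 12.
Subgroups by order — order 1: 1; order 2: 3; order 3: 4; order 4: 1; order 6: 0; order 12: 1.
Total: 1 + 3 + 4 + 1 + 0 + 1 = 10.

10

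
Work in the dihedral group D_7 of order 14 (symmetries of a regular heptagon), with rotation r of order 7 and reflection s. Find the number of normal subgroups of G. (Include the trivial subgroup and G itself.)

3

G has 10 subgroups. Checking conjugation-invariance by order — order 1: 1/1 normal; order 2: 0/7 normal; order 7: 1/1 normal; order 14: 1/1 normal.
Total normal subgroups: 3.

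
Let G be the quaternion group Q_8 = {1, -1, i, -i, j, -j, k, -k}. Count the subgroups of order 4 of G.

3

|G| = 8 and 4 | 8, so subgroups of order 4 are possible by Lagrange.
The subgroups of order 4 are: {1, -1, i, -i}; {1, -1, j, -j}; {1, -1, k, -k}.
So G has 3 subgroups of order 4.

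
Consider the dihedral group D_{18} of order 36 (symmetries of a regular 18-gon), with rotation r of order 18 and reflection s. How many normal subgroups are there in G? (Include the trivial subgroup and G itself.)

9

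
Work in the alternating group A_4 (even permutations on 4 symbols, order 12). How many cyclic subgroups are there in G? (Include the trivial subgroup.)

8

A cyclic subgroup of order d is generated by each of its φ(d) elements of order d, so the cyclic subgroups of order d number (#elements of order d)/φ(d).
Cyclic subgroups by order — order 1: 1; order 2: 3; order 3: 4.
Total: 8.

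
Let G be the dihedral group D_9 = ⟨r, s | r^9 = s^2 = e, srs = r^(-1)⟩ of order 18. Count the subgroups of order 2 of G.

9

|G| = 18 and 2 | 18, so subgroups of order 2 are possible by Lagrange.
The subgroups of order 2 are: {e, r^2s}; {e, r^3s}; {e, r^4s}; {e, r^5s}; … (9 in all).
So G has 9 subgroups of order 2.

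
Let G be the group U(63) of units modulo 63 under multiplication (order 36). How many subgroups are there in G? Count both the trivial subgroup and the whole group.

30

|G| = 36, so by Lagrange every subgroup order divides 36. Divisors: 1, 2, 3, 4, 6, 9, 12, 18, 36.
Subgroups by order — order 1: 1; order 2: 3; order 3: 4; order 4: 1; order 6: 12; order 9: 1; order 12: 4; order 18: 3; order 36: 1.
Total: 1 + 3 + 4 + 1 + 12 + 1 + 4 + 3 + 1 = 30.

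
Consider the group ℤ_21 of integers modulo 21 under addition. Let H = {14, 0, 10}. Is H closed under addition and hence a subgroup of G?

No

10 ∈ H but its inverse 11 ∉ H, so H is not a subgroup.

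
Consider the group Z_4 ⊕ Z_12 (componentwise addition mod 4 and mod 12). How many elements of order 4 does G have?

12

An element (a,b) has order lcm(ord(a), ord(b)); count pairs with lcm equal to 4.
Enumerating gives 12 such elements.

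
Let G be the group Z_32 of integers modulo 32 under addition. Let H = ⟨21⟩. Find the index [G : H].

1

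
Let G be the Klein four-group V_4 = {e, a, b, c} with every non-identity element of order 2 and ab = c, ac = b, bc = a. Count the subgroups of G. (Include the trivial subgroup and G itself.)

|G| = 4, so by Lagrange every subgroup order divides 4. Divisors: 1, 2, 4.
Subgroups by order — order 1: 1; order 2: 3; order 4: 1.
Total: 1 + 3 + 1 = 5.

5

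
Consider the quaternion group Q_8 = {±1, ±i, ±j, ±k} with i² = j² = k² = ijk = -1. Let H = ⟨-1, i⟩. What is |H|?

4

|⟨-1⟩| = 2 and |⟨i⟩| = 4, so |H| is a multiple of lcm(2, 4) = 4 and divides |G| = 8.
Closing under the operation: H = {1, -1, i, -i}, so |H| = 4.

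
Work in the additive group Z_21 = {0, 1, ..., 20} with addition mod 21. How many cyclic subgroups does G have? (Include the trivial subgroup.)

Each element a generates a cyclic subgroup ⟨a⟩; distinct elements may generate the same one (a cyclic group of order d has φ(d) generators).
Cyclic subgroups by order — order 1: 1; order 3: 1; order 7: 1; order 21: 1.
Total: 4.

4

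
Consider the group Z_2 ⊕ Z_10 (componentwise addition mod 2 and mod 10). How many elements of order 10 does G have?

12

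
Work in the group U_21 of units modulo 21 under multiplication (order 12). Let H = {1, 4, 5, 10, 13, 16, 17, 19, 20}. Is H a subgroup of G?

|H| = 9 does not divide |G| = 12, so by Lagrange H is not a subgroup.

No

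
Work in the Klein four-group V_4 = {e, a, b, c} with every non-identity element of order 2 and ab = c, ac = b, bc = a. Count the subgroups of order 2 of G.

|G| = 4 and 2 | 4, so subgroups of order 2 are possible by Lagrange.
The subgroups of order 2 are: {e, a}; {e, b}; {e, c}.
So G has 3 subgroups of order 2.

3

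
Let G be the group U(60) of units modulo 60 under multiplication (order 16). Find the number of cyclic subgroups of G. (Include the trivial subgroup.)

Group the elements of G by the cyclic subgroup they generate; each cyclic subgroup of order d accounts for φ(d) elements.
Cyclic subgroups by order — order 1: 1; order 2: 7; order 4: 4.
Total: 12.

12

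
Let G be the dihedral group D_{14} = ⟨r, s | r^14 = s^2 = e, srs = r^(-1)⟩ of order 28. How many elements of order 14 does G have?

6

The elements of order 14 are: r, r^3, r^5, r^9, r^11, r^13.
That's 6.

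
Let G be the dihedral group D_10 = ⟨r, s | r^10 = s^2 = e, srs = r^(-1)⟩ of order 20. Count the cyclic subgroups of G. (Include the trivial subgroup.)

14

Each element a generates a cyclic subgroup ⟨a⟩; distinct elements may generate the same one (a cyclic group of order d has φ(d) generators).
Cyclic subgroups by order — order 1: 1; order 2: 11; order 5: 1; order 10: 1.
Total: 14.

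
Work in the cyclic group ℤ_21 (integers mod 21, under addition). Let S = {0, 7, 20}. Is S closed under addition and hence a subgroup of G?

No

20 ∈ S but its inverse 1 ∉ S, so S is not a subgroup.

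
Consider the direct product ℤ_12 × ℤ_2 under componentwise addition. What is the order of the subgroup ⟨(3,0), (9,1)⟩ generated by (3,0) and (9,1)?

8

|⟨(3,0)⟩| = 4 and |⟨(9,1)⟩| = 4, so |H| is a multiple of lcm(4, 4) = 4 and divides |G| = 24.
Closing under the operation: H = {(0,0), (0,1), (3,0), (3,1), (6,0), (6,1), (9,0), (9,1)}, so |H| = 8.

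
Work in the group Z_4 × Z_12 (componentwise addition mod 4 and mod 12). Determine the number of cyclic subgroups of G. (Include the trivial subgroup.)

A cyclic subgroup of order d is generated by each of its φ(d) elements of order d, so the cyclic subgroups of order d number (#elements of order d)/φ(d).
Cyclic subgroups by order — order 1: 1; order 2: 3; order 3: 1; order 4: 6; order 6: 3; order 12: 6.
Total: 20.

20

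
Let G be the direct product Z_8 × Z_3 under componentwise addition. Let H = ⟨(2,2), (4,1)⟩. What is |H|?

12

|⟨(2,2)⟩| = 12 and |⟨(4,1)⟩| = 6, so |H| is a multiple of lcm(12, 6) = 12 and divides |G| = 24.
Closing under the operation: H = {(0,0), (0,1), (0,2), (2,0), (2,1), (2,2), (4,0), (4,1), (4,2), (6,0), (6,1), (6,2)}, so |H| = 12.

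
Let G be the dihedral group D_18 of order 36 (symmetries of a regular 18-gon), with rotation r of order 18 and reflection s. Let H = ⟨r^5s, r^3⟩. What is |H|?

12

|⟨r^5s⟩| = 2 and |⟨r^3⟩| = 6, so |H| is a multiple of lcm(2, 6) = 6 and divides |G| = 36.
Closing under the operation: H = {e, r^3, r^6, r^9, r^12, r^15, r^2s, r^5s, r^8s, r^11s, r^14s, r^17s}, so |H| = 12.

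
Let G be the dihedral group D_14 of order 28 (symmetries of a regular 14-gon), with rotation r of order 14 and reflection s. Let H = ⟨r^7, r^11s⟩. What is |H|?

4

|⟨r^7⟩| = 2 and |⟨r^11s⟩| = 2, so |H| is a multiple of lcm(2, 2) = 2 and divides |G| = 28.
Closing under the operation: H = {e, r^7, r^4s, r^11s}, so |H| = 4.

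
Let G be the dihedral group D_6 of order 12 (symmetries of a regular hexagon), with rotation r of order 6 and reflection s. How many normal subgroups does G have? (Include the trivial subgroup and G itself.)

G has 16 subgroups. Checking conjugation-invariance by order — order 1: 1/1 normal; order 2: 1/7 normal; order 3: 1/1 normal; order 4: 0/3 normal; order 6: 3/3 normal; order 12: 1/1 normal.
Total normal subgroups: 7.

7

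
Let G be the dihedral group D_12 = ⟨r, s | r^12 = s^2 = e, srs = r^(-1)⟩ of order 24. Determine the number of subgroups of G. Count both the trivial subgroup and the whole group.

34

|G| = 24, so by Lagrange every subgroup order divides 24. Divisors: 1, 2, 3, 4, 6, 8, 12, 24.
Subgroups by order — order 1: 1; order 2: 13; order 3: 1; order 4: 7; order 6: 5; order 8: 3; order 12: 3; order 24: 1.
Total: 1 + 13 + 1 + 7 + 5 + 3 + 3 + 1 = 34.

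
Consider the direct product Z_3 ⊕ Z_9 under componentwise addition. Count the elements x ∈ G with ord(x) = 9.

18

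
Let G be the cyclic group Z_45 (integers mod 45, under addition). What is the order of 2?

45

In Z_45, the order of an element a is n/gcd(a, n).
gcd(2, 45) = 1, so |⟨2⟩| = 45/1 = 45.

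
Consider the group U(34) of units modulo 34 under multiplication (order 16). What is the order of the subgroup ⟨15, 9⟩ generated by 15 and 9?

|⟨15⟩| = 8 and |⟨9⟩| = 8, so |H| is a multiple of lcm(8, 8) = 8 and divides |G| = 16.
Closing under the operation: H = {1, 9, 13, 15, 19, 21, 25, 33}, so |H| = 8.

8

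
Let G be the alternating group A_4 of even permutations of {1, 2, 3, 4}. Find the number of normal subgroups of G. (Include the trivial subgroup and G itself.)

G has 10 subgroups. Checking conjugation-invariance by order — order 1: 1/1 normal; order 2: 0/3 normal; order 3: 0/4 normal; order 4: 1/1 normal; order 12: 1/1 normal.
Total normal subgroups: 3.

3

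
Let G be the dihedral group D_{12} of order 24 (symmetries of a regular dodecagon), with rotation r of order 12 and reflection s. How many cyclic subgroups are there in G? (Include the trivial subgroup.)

18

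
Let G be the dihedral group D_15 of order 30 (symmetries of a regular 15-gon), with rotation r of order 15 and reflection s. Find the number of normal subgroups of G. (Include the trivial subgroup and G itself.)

G has 28 subgroups. Checking conjugation-invariance by order — order 1: 1/1 normal; order 2: 0/15 normal; order 3: 1/1 normal; order 5: 1/1 normal; order 6: 0/5 normal; order 10: 0/3 normal; order 15: 1/1 normal; order 30: 1/1 normal.
Total normal subgroups: 5.

5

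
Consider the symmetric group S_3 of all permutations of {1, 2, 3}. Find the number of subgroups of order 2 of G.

3

|G| = 6 and 2 | 6, so subgroups of order 2 are possible by Lagrange.
The subgroups of order 2 are: {e, (1 2)}; {e, (1 3)}; {e, (2 3)}.
So G has 3 subgroups of order 2.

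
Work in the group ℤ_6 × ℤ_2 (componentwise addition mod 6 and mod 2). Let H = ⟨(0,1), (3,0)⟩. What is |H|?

4

|⟨(0,1)⟩| = 2 and |⟨(3,0)⟩| = 2, so |H| is a multiple of lcm(2, 2) = 2 and divides |G| = 12.
Closing under the operation: H = {(0,0), (0,1), (3,0), (3,1)}, so |H| = 4.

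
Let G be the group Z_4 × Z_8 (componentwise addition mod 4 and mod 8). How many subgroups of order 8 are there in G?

|G| = 32 and 8 | 32, so subgroups of order 8 are possible by Lagrange.
The subgroups of order 8 are: {(0,0), (0,1), (0,2), (0,3), (0,4), (0,5), (0,6), (0,7)}; {(0,0), (0,2), (0,4), (0,6), (2,0), (2,2), (2,4), (2,6)}; {(0,0), (0,2), (0,4), (0,6), (2,1), (2,3), (2,5), (2,7)}; {(0,0), (0,4), (1,0), (1,4), (2,0), (2,4), (3,0), (3,4)}; … (7 in all).
So G has 7 subgroups of order 8.

7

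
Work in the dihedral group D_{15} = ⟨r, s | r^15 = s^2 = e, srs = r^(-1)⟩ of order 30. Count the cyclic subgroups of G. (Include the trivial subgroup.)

Group the elements of G by the cyclic subgroup they generate; each cyclic subgroup of order d accounts for φ(d) elements.
Cyclic subgroups by order — order 1: 1; order 2: 15; order 3: 1; order 5: 1; order 15: 1.
Total: 19.

19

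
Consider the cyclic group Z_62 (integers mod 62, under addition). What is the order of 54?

In Z_62, the order of an element a is n/gcd(a, n).
gcd(54, 62) = 2, so |⟨54⟩| = 62/2 = 31.

31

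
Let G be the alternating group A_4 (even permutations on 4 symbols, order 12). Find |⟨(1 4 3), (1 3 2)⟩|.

12

|⟨(1 4 3)⟩| = 3 and |⟨(1 3 2)⟩| = 3, so |H| is a multiple of lcm(3, 3) = 3 and divides |G| = 12.
Closing {(1 4 3), (1 3 2)} under the group operation gives all of G, so |H| = 12.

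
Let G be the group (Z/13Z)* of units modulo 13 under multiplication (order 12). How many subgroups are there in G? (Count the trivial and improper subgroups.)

|G| = 12, so by Lagrange every subgroup order divides 12. Divisors: 1, 2, 3, 4, 6, 12.
Subgroups by order — order 1: 1; order 2: 1; order 3: 1; order 4: 1; order 6: 1; order 12: 1.
Total: 1 + 1 + 1 + 1 + 1 + 1 = 6.

6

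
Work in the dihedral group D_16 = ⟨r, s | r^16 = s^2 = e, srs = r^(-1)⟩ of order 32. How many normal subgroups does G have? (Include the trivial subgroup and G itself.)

G has 36 subgroups. Checking conjugation-invariance by order — order 1: 1/1 normal; order 2: 1/17 normal; order 4: 1/9 normal; order 8: 1/5 normal; order 16: 3/3 normal; order 32: 1/1 normal.
Total normal subgroups: 8.

8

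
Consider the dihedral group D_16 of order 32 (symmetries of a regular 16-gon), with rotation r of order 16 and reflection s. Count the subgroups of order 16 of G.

3

|G| = 32 and 16 | 32, so subgroups of order 16 are possible by Lagrange.
The subgroups of order 16 are: {e, r, r^2, r^3, r^4, r^5, r^6, r^7, r^8, r^9, r^10, r^11, r^12, r^13, r^14, r^15}; {e, r^2, r^4, r^6, r^8, r^10, r^12, r^14, s, r^2s, r^4s, r^6s, r^8s, r^10s, r^12s, r^14s}; {e, r^2, r^4, r^6, r^8, r^10, r^12, r^14, rs, r^3s, r^5s, r^7s, r^9s, r^11s, r^13s, r^15s}.
So G has 3 subgroups of order 16.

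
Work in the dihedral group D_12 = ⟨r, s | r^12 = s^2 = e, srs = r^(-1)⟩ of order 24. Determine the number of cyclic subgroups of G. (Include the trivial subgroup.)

Group the elements of G by the cyclic subgroup they generate; each cyclic subgroup of order d accounts for φ(d) elements.
Cyclic subgroups by order — order 1: 1; order 2: 13; order 3: 1; order 4: 1; order 6: 1; order 12: 1.
Total: 18.

18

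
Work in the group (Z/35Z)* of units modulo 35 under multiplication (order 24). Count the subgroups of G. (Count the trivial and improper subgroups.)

16

|G| = 24, so by Lagrange every subgroup order divides 24. Divisors: 1, 2, 3, 4, 6, 8, 12, 24.
Subgroups by order — order 1: 1; order 2: 3; order 3: 1; order 4: 3; order 6: 3; order 8: 1; order 12: 3; order 24: 1.
Total: 1 + 3 + 1 + 3 + 3 + 1 + 3 + 1 = 16.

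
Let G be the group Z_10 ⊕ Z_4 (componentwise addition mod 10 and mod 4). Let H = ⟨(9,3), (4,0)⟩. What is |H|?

|⟨(9,3)⟩| = 20 and |⟨(4,0)⟩| = 5, so |H| is a multiple of lcm(20, 5) = 20 and divides |G| = 40.
Closing under the operation: H = {(0,0), (0,2), (1,1), (1,3), (2,0), (2,2), (3,1), (3,3), (4,0), (4,2), (5,1), (5,3), (6,0), (6,2), (7,1), (7,3), (8,0), (8,2), (9,1), (9,3)}, so |H| = 20.

20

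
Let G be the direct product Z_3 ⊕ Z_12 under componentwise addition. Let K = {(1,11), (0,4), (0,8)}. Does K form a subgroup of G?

The identity (0,0) ∉ K, so K is not a subgroup.

No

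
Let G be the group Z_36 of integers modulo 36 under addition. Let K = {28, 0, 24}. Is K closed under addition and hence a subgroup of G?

No

24 ∈ K but its inverse 12 ∉ K, so K is not a subgroup.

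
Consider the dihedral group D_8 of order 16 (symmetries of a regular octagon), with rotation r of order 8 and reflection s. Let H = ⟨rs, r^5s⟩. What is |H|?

4

|⟨rs⟩| = 2 and |⟨r^5s⟩| = 2, so |H| is a multiple of lcm(2, 2) = 2 and divides |G| = 16.
Closing under the operation: H = {e, r^4, rs, r^5s}, so |H| = 4.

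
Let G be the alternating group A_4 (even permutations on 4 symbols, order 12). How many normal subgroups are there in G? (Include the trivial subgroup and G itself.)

3

G has 10 subgroups. Checking conjugation-invariance by order — order 1: 1/1 normal; order 2: 0/3 normal; order 3: 0/4 normal; order 4: 1/1 normal; order 12: 1/1 normal.
Total normal subgroups: 3.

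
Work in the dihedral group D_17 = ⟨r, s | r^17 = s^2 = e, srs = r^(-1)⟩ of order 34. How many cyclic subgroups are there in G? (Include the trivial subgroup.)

Each element a generates a cyclic subgroup ⟨a⟩; distinct elements may generate the same one (a cyclic group of order d has φ(d) generators).
Cyclic subgroups by order — order 1: 1; order 2: 17; order 17: 1.
Total: 19.

19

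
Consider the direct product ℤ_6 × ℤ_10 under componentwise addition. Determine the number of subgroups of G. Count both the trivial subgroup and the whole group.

20

|G| = 60, so by Lagrange every subgroup order divides 60. Divisors: 1, 2, 3, 4, 5, 6, 10, 12, 15, 20, 30, 60.
Subgroups by order — order 1: 1; order 2: 3; order 3: 1; order 4: 1; order 5: 1; order 6: 3; order 10: 3; order 12: 1; order 15: 1; order 20: 1; order 30: 3; order 60: 1.
Total: 1 + 3 + 1 + 1 + 1 + 3 + 3 + 1 + 1 + 1 + 3 + 1 = 20.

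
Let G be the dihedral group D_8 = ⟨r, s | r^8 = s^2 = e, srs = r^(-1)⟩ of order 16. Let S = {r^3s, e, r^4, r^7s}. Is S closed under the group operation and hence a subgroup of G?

|S| = 4 divides |G| = 16, consistent with Lagrange.
S contains the identity, every element's inverse is in S, and S is closed under ·: it is a subgroup.

Yes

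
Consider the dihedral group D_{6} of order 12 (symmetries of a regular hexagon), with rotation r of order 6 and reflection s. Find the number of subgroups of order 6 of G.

|G| = 12 and 6 | 12, so subgroups of order 6 are possible by Lagrange.
The subgroups of order 6 are: {e, r, r^2, r^3, r^4, r^5}; {e, r^2, r^4, s, r^2s, r^4s}; {e, r^2, r^4, rs, r^3s, r^5s}.
So G has 3 subgroups of order 6.

3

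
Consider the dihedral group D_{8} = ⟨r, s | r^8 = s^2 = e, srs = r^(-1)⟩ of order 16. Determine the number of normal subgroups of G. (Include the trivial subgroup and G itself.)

G has 19 subgroups. Checking conjugation-invariance by order — order 1: 1/1 normal; order 2: 1/9 normal; order 4: 1/5 normal; order 8: 3/3 normal; order 16: 1/1 normal.
Total normal subgroups: 7.

7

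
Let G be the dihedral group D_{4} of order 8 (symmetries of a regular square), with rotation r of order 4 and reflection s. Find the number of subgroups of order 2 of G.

|G| = 8 and 2 | 8, so subgroups of order 2 are possible by Lagrange.
The subgroups of order 2 are: {e, r^2}; {e, r^2s}; {e, r^3s}; {e, rs}; … (5 in all).
So G has 5 subgroups of order 2.

5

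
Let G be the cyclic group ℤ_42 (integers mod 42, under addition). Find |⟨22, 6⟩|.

21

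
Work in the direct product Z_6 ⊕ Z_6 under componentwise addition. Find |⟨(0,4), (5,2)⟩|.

|⟨(0,4)⟩| = 3 and |⟨(5,2)⟩| = 6, so |H| is a multiple of lcm(3, 6) = 6 and divides |G| = 36.
Closing under the operation: H = {(0,0), (0,2), (0,4), (1,0), (1,2), (1,4), (2,0), (2,2), (2,4), (3,0), (3,2), (3,4), (4,0), (4,2), (4,4), (5,0), (5,2), (5,4)}, so |H| = 18.

18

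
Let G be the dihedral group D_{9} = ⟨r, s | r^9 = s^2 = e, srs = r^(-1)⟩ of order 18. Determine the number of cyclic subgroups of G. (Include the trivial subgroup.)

12

Group the elements of G by the cyclic subgroup they generate; each cyclic subgroup of order d accounts for φ(d) elements.
Cyclic subgroups by order — order 1: 1; order 2: 9; order 3: 1; order 9: 1.
Total: 12.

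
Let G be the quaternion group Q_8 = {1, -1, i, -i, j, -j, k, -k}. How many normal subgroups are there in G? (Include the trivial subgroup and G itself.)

G has 6 subgroups. Checking conjugation-invariance by order — order 1: 1/1 normal; order 2: 1/1 normal; order 4: 3/3 normal; order 8: 1/1 normal.
Total normal subgroups: 6.

6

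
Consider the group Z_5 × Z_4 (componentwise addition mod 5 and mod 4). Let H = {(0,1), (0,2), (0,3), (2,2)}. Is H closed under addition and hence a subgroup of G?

The identity (0,0) ∉ H, so H is not a subgroup.

No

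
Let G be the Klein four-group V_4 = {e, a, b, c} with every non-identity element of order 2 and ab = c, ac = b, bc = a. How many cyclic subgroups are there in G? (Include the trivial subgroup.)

A cyclic subgroup of order d is generated by each of its φ(d) elements of order d, so the cyclic subgroups of order d number (#elements of order d)/φ(d).
Cyclic subgroups by order — order 1: 1; order 2: 3.
Total: 4.

4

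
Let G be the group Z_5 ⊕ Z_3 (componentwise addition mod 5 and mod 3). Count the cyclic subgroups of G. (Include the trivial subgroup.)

A cyclic subgroup of order d is generated by each of its φ(d) elements of order d, so the cyclic subgroups of order d number (#elements of order d)/φ(d).
Cyclic subgroups by order — order 1: 1; order 3: 1; order 5: 1; order 15: 1.
Total: 4.

4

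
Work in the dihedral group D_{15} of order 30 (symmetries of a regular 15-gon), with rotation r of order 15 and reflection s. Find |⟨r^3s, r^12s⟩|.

10

|⟨r^3s⟩| = 2 and |⟨r^12s⟩| = 2, so |H| is a multiple of lcm(2, 2) = 2 and divides |G| = 30.
Closing under the operation: H = {e, r^3, r^6, r^9, r^12, s, r^3s, r^6s, r^9s, r^12s}, so |H| = 10.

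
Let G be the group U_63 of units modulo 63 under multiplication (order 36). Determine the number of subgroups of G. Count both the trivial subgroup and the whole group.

30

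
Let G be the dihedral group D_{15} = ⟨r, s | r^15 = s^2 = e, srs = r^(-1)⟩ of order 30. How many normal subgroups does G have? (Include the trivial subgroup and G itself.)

G has 28 subgroups. Checking conjugation-invariance by order — order 1: 1/1 normal; order 2: 0/15 normal; order 3: 1/1 normal; order 5: 1/1 normal; order 6: 0/5 normal; order 10: 0/3 normal; order 15: 1/1 normal; order 30: 1/1 normal.
Total normal subgroups: 5.

5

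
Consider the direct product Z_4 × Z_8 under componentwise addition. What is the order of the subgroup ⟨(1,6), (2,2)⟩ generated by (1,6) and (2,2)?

|⟨(1,6)⟩| = 4 and |⟨(2,2)⟩| = 4, so |H| is a multiple of lcm(4, 4) = 4 and divides |G| = 32.
Closing under the operation: H = {(0,0), (0,2), (0,4), (0,6), (1,0), (1,2), (1,4), (1,6), (2,0), (2,2), (2,4), (2,6), (3,0), (3,2), (3,4), (3,6)}, so |H| = 16.

16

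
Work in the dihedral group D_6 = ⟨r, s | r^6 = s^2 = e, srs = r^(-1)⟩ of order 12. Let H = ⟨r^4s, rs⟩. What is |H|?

|⟨r^4s⟩| = 2 and |⟨rs⟩| = 2, so |H| is a multiple of lcm(2, 2) = 2 and divides |G| = 12.
Closing under the operation: H = {e, r^3, rs, r^4s}, so |H| = 4.

4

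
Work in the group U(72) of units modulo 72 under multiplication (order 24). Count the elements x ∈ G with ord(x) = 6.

Enumerating element orders in G gives 14 elements of order 6.

14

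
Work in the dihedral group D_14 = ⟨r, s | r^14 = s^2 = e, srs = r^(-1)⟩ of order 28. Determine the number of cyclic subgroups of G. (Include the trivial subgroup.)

18

Each element a generates a cyclic subgroup ⟨a⟩; distinct elements may generate the same one (a cyclic group of order d has φ(d) generators).
Cyclic subgroups by order — order 1: 1; order 2: 15; order 7: 1; order 14: 1.
Total: 18.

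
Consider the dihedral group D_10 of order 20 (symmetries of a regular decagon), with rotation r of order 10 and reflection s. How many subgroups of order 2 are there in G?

|G| = 20 and 2 | 20, so subgroups of order 2 are possible by Lagrange.
The subgroups of order 2 are: {e, r^2s}; {e, r^3s}; {e, r^4s}; {e, r^5}; … (11 in all).
So G has 11 subgroups of order 2.

11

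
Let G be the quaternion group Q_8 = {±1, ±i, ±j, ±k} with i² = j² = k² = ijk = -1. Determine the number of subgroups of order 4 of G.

3

|G| = 8 and 4 | 8, so subgroups of order 4 are possible by Lagrange.
The subgroups of order 4 are: {1, -1, i, -i}; {1, -1, j, -j}; {1, -1, k, -k}.
So G has 3 subgroups of order 4.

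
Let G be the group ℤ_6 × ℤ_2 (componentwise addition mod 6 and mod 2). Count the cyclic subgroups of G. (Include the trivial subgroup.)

Group the elements of G by the cyclic subgroup they generate; each cyclic subgroup of order d accounts for φ(d) elements.
Cyclic subgroups by order — order 1: 1; order 2: 3; order 3: 1; order 6: 3.
Total: 8.

8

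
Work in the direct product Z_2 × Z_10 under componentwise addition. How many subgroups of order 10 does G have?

|G| = 20 and 10 | 20, so subgroups of order 10 are possible by Lagrange.
The subgroups of order 10 are: {(0,0), (0,1), (0,2), (0,3), (0,4), (0,5), (0,6), (0,7), (0,8), (0,9)}; {(0,0), (0,2), (0,4), (0,6), (0,8), (1,0), (1,2), (1,4), (1,6), (1,8)}; {(0,0), (0,2), (0,4), (0,6), (0,8), (1,1), (1,3), (1,5), (1,7), (1,9)}.
So G has 3 subgroups of order 10.

3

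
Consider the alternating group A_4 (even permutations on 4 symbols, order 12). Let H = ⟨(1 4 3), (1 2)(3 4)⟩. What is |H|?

12

|⟨(1 4 3)⟩| = 3 and |⟨(1 2)(3 4)⟩| = 2, so |H| is a multiple of lcm(3, 2) = 6 and divides |G| = 12.
Closing {(1 4 3), (1 2)(3 4)} under the group operation gives all of G, so |H| = 12.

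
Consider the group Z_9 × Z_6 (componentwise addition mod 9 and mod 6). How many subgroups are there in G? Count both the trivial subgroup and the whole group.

20

|G| = 54, so by Lagrange every subgroup order divides 54. Divisors: 1, 2, 3, 6, 9, 18, 27, 54.
Subgroups by order — order 1: 1; order 2: 1; order 3: 4; order 6: 4; order 9: 4; order 18: 4; order 27: 1; order 54: 1.
Total: 1 + 1 + 4 + 4 + 4 + 4 + 1 + 1 = 20.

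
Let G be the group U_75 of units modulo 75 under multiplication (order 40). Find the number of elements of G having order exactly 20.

Enumerating element orders in G gives 16 elements of order 20.

16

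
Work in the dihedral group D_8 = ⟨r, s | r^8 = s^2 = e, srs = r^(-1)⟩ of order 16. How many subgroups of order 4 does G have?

5

|G| = 16 and 4 | 16, so subgroups of order 4 are possible by Lagrange.
The subgroups of order 4 are: {e, r^2, r^4, r^6}; {e, r^4, r^2s, r^6s}; {e, r^4, r^3s, r^7s}; {e, r^4, s, r^4s}; … (5 in all).
So G has 5 subgroups of order 4.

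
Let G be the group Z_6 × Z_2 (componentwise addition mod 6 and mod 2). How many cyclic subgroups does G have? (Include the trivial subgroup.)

8

Group the elements of G by the cyclic subgroup they generate; each cyclic subgroup of order d accounts for φ(d) elements.
Cyclic subgroups by order — order 1: 1; order 2: 3; order 3: 1; order 6: 3.
Total: 8.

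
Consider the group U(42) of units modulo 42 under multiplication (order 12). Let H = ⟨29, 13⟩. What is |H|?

4

|⟨29⟩| = 2 and |⟨13⟩| = 2, so |H| is a multiple of lcm(2, 2) = 2 and divides |G| = 12.
Closing under the operation: H = {1, 13, 29, 41}, so |H| = 4.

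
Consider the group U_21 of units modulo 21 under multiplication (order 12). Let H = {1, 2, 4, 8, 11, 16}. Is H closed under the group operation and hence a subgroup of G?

Yes

|H| = 6 divides |G| = 12, consistent with Lagrange.
H contains the identity, every element's inverse is in H, and H is closed under ·: it is a subgroup.
In fact H = ⟨2⟩.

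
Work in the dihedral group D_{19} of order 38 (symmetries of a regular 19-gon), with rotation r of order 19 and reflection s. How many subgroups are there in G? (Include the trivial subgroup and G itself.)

22

|G| = 38, so by Lagrange every subgroup order divides 38. Divisors: 1, 2, 19, 38.
Subgroups by order — order 1: 1; order 2: 19; order 19: 1; order 38: 1.
Total: 1 + 19 + 1 + 1 = 22.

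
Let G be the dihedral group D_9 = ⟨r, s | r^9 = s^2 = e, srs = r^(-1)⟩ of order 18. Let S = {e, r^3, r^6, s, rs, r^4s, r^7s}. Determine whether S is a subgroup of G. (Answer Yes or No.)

|S| = 7 does not divide |G| = 18, so by Lagrange S is not a subgroup.

No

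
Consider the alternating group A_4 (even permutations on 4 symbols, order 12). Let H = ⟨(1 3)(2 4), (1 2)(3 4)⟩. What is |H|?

4

|⟨(1 3)(2 4)⟩| = 2 and |⟨(1 2)(3 4)⟩| = 2, so |H| is a multiple of lcm(2, 2) = 2 and divides |G| = 12.
Closing under the operation: H = {e, (1 2)(3 4), (1 3)(2 4), (1 4)(2 3)}, so |H| = 4.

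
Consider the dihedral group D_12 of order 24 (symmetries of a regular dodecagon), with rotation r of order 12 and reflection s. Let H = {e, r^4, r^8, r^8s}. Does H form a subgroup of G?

Closure fails: r^4 · r^8s = s ∉ H. So H is not a subgroup.

No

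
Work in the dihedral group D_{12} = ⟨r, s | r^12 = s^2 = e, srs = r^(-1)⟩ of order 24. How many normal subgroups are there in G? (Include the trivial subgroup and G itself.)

9

G has 34 subgroups. Checking conjugation-invariance by order — order 1: 1/1 normal; order 2: 1/13 normal; order 3: 1/1 normal; order 4: 1/7 normal; order 6: 1/5 normal; order 8: 0/3 normal; order 12: 3/3 normal; order 24: 1/1 normal.
Total normal subgroups: 9.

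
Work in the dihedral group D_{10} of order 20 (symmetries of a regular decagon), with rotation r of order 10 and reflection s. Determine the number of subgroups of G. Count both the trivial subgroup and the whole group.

22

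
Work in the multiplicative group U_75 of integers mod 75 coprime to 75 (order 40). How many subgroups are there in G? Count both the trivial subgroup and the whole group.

16

|G| = 40, so by Lagrange every subgroup order divides 40. Divisors: 1, 2, 4, 5, 8, 10, 20, 40.
Subgroups by order — order 1: 1; order 2: 3; order 4: 3; order 5: 1; order 8: 1; order 10: 3; order 20: 3; order 40: 1.
Total: 1 + 3 + 3 + 1 + 1 + 3 + 3 + 1 = 16.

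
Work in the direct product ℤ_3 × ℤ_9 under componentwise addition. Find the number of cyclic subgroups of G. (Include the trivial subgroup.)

8

Group the elements of G by the cyclic subgroup they generate; each cyclic subgroup of order d accounts for φ(d) elements.
Cyclic subgroups by order — order 1: 1; order 3: 4; order 9: 3.
Total: 8.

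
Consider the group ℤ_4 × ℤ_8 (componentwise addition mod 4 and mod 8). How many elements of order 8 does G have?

An element (a,b) has order lcm(ord(a), ord(b)); count pairs with lcm equal to 8.
Enumerating gives 16 such elements.

16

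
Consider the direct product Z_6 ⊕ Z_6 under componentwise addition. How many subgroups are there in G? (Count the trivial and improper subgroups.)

30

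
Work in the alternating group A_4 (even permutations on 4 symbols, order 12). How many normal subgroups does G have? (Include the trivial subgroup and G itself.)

G has 10 subgroups. Checking conjugation-invariance by order — order 1: 1/1 normal; order 2: 0/3 normal; order 3: 0/4 normal; order 4: 1/1 normal; order 12: 1/1 normal.
Total normal subgroups: 3.

3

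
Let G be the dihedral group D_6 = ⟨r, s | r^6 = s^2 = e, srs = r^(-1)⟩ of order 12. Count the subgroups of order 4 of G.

|G| = 12 and 4 | 12, so subgroups of order 4 are possible by Lagrange.
The subgroups of order 4 are: {e, r^3, r^2s, r^5s}; {e, r^3, s, r^3s}; {e, r^3, rs, r^4s}.
So G has 3 subgroups of order 4.

3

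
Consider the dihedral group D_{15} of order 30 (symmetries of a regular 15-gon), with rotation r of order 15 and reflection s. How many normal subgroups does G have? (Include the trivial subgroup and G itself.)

5

G has 28 subgroups. Checking conjugation-invariance by order — order 1: 1/1 normal; order 2: 0/15 normal; order 3: 1/1 normal; order 5: 1/1 normal; order 6: 0/5 normal; order 10: 0/3 normal; order 15: 1/1 normal; order 30: 1/1 normal.
Total normal subgroups: 5.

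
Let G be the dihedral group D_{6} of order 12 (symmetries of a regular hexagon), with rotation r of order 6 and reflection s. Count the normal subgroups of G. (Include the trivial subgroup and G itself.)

7

G has 16 subgroups. Checking conjugation-invariance by order — order 1: 1/1 normal; order 2: 1/7 normal; order 3: 1/1 normal; order 4: 0/3 normal; order 6: 3/3 normal; order 12: 1/1 normal.
Total normal subgroups: 7.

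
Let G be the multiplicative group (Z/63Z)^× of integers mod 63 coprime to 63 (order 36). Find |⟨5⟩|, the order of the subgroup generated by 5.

Compute successive powers of 5 mod 63: 5, 25, 62, 58, 38, 1; 5^6 ≡ 1 (mod 63).
So |⟨5⟩| = 6.

6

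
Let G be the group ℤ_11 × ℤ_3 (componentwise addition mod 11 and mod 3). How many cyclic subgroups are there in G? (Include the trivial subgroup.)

4

Each element a generates a cyclic subgroup ⟨a⟩; distinct elements may generate the same one (a cyclic group of order d has φ(d) generators).
Cyclic subgroups by order — order 1: 1; order 3: 1; order 11: 1; order 33: 1.
Total: 4.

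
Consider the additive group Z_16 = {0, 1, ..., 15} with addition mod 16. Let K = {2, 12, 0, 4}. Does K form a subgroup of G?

2 ∈ K but its inverse 14 ∉ K, so K is not a subgroup.

No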